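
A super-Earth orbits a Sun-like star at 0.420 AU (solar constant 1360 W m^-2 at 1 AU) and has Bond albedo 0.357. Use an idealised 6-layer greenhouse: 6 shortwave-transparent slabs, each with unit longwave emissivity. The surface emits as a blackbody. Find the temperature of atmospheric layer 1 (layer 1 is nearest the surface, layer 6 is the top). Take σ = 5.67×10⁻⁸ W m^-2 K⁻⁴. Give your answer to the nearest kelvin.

Irradiance scales as 1/d², so S = 1360 W m^-2 × (1/0.420)² = 7710 W m^-2.
The effective emission temperature is T_e = [S(1−α)/(4σ)]^¼ = 384.5 K.
In the N-layer model, layer k (counted from the surface) has T_k = (N+1−k)^(1/4)·T_e.
T_1 = (6)^(1/4)·384.5 = 601.8 K.

602 kelvin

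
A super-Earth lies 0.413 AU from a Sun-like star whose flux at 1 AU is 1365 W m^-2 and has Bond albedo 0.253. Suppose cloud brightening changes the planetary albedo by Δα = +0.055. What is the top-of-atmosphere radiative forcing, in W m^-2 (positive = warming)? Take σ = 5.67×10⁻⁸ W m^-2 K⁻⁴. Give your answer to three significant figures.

Irradiance scales as 1/d², so S = 1365 W m^-2 × (1/0.413)² = 8003 W m^-2.
ΔF = −(S/4)Δα = −(8003/4)×(+0.055) = -110.0 W m^-2.

-110 W m^-2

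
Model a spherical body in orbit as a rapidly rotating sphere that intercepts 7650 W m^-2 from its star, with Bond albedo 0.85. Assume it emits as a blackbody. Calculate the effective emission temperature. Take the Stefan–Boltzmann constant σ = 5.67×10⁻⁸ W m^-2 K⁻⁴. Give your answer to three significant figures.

The planet absorbs (1−α)S over its disc πR² and re-emits over 4πR², so the mean absorbed flux is (1−0.85)·7650/4 = 286.9 W m^-2.
Set σT⁴ = 286.9 → T = (286.9/σ)^(1/4) = 266.7 K.

267 K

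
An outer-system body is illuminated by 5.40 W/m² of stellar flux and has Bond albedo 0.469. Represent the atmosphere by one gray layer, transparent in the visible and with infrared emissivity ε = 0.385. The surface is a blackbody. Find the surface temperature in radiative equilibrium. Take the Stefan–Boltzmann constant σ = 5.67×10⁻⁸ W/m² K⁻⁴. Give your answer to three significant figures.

62.9 K

At the top of the atmosphere, σT_e⁴ = S(1−α)/4 = 0.7169 W/m², giving T_e = 59.63 K.
For a single slab of emissivity ε, T_s⁴ = 2T_e⁴/(2−ε); thus T_s = 59.63·(1.238)^(1/4) = 62.90 K.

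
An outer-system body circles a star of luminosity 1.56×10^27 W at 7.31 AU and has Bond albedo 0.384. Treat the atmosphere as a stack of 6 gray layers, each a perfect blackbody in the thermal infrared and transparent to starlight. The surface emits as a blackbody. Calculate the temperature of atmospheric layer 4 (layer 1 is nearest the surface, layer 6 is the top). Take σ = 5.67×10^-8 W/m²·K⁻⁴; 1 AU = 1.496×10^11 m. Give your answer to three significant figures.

d = 7.31 × 1.496×10^11 m = 1.094×10^12 m.
S = L/(4πd²) = 103.8 W/m².
OLR = S(1−α)/4 = 15.99 W/m²; the top layer radiates at T_e = 129.6 K.
The net upward flux σT_e⁴ is constant between every pair of levels, so T_k⁴ = (N+1−k)T_e⁴.
T_4 = (3)^(1/4)·129.6 = 170.5 K.

171 kelvin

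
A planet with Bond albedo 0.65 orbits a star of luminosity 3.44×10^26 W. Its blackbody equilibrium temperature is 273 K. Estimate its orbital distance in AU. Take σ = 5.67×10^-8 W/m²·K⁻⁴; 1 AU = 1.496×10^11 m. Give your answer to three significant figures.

Energy balance gives S = 4σT⁴/(1−α) = 3599 W/m².
From L = 4πd²S, d = √(3.44×10^26/(4π·3599)) = 8.721×10^10 m = 0.5829 AU.

0.583 AU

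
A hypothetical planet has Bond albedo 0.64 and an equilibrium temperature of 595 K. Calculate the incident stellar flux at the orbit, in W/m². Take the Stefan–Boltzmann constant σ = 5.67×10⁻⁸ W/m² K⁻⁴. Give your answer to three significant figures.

79000 W/m²

Invert the energy balance for S: S = 4σT⁴/(1−α).
σT⁴ = 5.67×10⁻⁸·(595)⁴ = 7106 W/m².
So S = 4×7106/(1−0.64) = 78960 W/m².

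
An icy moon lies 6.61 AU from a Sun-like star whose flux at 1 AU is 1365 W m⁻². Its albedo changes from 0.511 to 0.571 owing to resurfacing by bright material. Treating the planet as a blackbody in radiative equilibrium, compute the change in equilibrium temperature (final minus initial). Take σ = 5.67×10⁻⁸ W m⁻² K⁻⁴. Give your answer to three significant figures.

-2.92 K

By the inverse-square law, S = 1365/6.61² = 31.24 W m⁻².
With α = 0.511, T₁ = 90.59 K.
After:  T₂ = [31.24·0.429/(4σ)]^(1/4) = 87.68 K.
Change: 87.68 − 90.59 = -2.917 K.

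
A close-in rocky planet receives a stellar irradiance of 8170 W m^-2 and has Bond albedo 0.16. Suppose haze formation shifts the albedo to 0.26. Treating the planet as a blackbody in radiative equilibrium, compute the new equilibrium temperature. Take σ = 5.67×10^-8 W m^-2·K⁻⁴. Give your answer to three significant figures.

With the new albedo, S(1−α₂)/4 = 1511 W m^-2, so T₂ = 404.1 K.

404 kelvin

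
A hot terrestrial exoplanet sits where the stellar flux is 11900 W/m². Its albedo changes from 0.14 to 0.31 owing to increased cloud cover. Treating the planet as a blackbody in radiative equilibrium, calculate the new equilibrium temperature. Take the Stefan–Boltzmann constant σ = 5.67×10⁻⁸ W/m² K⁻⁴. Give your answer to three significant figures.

436 K

New equilibrium: T₂ = [(1−0.31)·11900/(4σ)]^(1/4) = 436.2 K.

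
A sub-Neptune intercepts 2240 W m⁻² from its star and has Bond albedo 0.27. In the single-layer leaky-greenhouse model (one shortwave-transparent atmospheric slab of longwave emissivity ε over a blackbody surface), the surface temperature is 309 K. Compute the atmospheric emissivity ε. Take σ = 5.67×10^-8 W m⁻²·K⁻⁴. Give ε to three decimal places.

0.418

TOA balance gives T_e = 291.4 K.
Since (2−ε)/2 = (T_e/T_s)⁴ = 0.7908, ε = 0.4183.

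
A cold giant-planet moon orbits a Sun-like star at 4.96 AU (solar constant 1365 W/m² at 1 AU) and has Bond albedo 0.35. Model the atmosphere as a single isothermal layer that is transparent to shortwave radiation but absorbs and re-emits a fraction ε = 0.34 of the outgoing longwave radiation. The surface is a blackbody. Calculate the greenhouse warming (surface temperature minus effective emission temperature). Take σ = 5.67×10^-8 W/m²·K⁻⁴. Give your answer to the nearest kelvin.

5 K

By the inverse-square law, S = 1365/4.96² = 55.48 W/m².
The planet radiates to space at T_e = [S(1−α)/(4σ)]^(1/4) = 112.3 K.
Surface balance with a leaky layer gives σT_s⁴ = σT_e⁴·2/(2−ε), so T_s = T_e·[2/(2−0.34)]^(1/4) = 117.6 K.
T_s − T_e = 117.6 − 112.3 = 5.355 K.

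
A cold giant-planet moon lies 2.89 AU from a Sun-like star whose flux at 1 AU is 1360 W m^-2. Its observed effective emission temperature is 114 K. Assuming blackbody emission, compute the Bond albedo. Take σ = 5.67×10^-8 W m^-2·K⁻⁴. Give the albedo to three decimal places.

By the inverse-square law, S = 1360/2.89² = 162.8 W m^-2.
Energy balance: S(1−α)/4 = σT⁴, so 1−α = 4σT⁴/S.
σT⁴ = 9.576 W m^-2, so 4σT⁴ = 38.31 W m^-2.
Hence α = 1 − 38.31/162.8 = 0.7648.

0.765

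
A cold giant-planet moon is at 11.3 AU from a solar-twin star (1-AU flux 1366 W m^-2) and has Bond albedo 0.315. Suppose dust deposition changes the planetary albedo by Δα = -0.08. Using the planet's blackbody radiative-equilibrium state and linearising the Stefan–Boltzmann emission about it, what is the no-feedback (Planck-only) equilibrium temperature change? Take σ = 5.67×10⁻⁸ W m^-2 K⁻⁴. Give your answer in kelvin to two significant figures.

2.2 K

Flux at the orbit: S = 1366/(11.3)² = 10.70 W m^-2.
Unperturbed T_e = [10.70·(1−0.315)/(4σ)]^¼ = 75.39 K.
The change in absorbed flux is Δ[S(1−α)/4] = −SΔα/4 = 0.2140 W m^-2.
Linearising σT⁴ gives d(σT⁴)/dT = 4σT_e³ = 0.09720 W m^-2 per K.
ΔT₀ = ΔF/λ_P = 0.2140/0.09720 = 2.20 K.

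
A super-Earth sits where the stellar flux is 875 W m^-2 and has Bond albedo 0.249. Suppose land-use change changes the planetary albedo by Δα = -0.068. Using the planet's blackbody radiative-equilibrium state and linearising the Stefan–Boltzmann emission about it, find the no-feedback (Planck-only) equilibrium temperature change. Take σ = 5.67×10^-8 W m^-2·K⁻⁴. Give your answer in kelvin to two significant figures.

5.3 K

The baseline emission temperature is T_e = 232.0 K.
The change in absorbed flux is Δ[S(1−α)/4] = −SΔα/4 = 14.88 W m^-2.
Linearising σT⁴ gives d(σT⁴)/dT = 4σT_e³ = 2.832 W m^-2 per K.
ΔT₀ = ΔF/λ_P = 14.88/2.832 = 5.25 K.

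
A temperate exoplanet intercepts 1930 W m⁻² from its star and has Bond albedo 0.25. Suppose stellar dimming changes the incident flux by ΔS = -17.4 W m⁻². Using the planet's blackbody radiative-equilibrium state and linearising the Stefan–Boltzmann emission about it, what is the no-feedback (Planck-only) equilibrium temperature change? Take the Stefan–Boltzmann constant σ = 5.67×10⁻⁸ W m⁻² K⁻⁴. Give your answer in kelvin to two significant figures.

Unperturbed T_e = [1930·(1−0.25)/(4σ)]^¼ = 282.6 K.
Only a fraction (1−α) is absorbed and it's spread over 4πR², so ΔF = (1−α)ΔS/4 = -3.262 W m⁻².
Planck response: λ_P = 4σT_e³ = 4·5.67×10⁻⁸·(282.6)³ = 5.121 W m⁻²/K.
Hence the no-feedback warming is ΔF/(4σT_e³) = -0.637 K.

-0.64 K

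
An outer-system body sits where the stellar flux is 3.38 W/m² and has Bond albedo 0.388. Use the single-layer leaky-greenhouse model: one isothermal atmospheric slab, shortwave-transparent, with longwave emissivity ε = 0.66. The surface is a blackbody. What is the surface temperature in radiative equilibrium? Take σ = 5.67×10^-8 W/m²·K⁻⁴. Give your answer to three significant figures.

At the top of the atmosphere, σT_e⁴ = S(1−α)/4 = 0.5171 W/m², giving T_e = 54.95 K.
Surface balance with a leaky layer gives σT_s⁴ = σT_e⁴·2/(2−ε), so T_s = T_e·[2/(2−0.66)]^(1/4) = 60.74 K.

60.7 K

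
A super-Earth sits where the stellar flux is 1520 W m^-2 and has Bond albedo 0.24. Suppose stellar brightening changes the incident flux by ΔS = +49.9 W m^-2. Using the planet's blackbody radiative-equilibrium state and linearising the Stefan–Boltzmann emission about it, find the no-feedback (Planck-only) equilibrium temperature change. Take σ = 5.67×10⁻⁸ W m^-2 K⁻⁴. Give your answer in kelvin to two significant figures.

The baseline emission temperature is T_e = 267.1 K.
ΔF = Δ[S(1−α)]/4 = (1−0.24)·+49.9/4 = 9.481 W m^-2.
Planck response: λ_P = 4σT_e³ = 4·5.67×10⁻⁸·(267.1)³ = 4.324 W m^-2/K.
So ΔT₀ = 9.481/4.324 = 2.19 K.

2.2 K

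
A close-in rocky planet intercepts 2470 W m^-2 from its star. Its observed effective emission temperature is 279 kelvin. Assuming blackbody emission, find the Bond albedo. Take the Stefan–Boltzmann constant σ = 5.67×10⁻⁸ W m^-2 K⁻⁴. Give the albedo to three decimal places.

0.444

Rearranging the radiative balance, α = 1 − 4σT⁴/S.
σT⁴ = 343.6 W m^-2, so 4σT⁴ = 1374 W m^-2.
1−α = 1374/2470 = 0.5564, so α = 0.4436.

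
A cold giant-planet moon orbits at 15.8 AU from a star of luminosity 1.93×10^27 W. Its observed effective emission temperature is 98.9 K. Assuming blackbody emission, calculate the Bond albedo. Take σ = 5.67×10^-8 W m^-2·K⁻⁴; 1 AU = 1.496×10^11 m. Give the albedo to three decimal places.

0.211

Orbital distance: d = 15.8 AU = 2.364×10^12 m.
Flux at the orbit: S = L/(4πd²) = 1.93×10^27/(4π·(2.36×10^12)²) = 27.49 W m^-2.
From σT⁴ = S(1−α)/4 we invert for α: 1−α = 4σT⁴/S.
σT⁴ = 5.425 W m^-2, so 4σT⁴ = 21.70 W m^-2.
Hence α = 1 − 21.70/27.49 = 0.2107.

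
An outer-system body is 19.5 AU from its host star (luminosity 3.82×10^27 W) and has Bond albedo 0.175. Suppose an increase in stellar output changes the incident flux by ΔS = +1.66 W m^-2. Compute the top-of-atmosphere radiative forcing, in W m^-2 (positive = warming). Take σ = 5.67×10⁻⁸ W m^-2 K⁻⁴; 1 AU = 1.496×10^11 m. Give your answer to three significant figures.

Orbital distance: d = 19.5 AU = 2.917×10^12 m.
Spreading L over a sphere of radius d: S = 3.82×10^27/(4π·2.92×10^12²) = 35.72 W m^-2.
Only a fraction (1−α) is absorbed and it's spread over 4πR², so ΔF = (1−α)ΔS/4 = 0.3424 W m^-2.

0.342 W m^-2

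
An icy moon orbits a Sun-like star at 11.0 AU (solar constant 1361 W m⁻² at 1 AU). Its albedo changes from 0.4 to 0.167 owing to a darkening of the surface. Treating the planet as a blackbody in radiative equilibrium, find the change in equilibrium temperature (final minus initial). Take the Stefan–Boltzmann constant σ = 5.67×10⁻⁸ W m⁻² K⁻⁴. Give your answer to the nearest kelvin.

By the inverse-square law, S = 1361/11.0² = 11.25 W m⁻².
With α = 0.4, T₁ = 73.86 K.
With α = 0.167, T₂ = 80.17 K.
ΔT = T₂ − T₁ = 6.314 K.

6 kelvin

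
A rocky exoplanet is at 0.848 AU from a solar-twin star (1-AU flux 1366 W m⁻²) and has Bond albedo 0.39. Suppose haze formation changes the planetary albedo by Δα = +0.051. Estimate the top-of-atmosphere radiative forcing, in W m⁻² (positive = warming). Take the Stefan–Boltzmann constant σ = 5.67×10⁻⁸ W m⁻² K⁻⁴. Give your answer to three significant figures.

-24.2 W m⁻²

By the inverse-square law, S = 1366/0.848² = 1900 W m⁻².
ΔF = −(S/4)Δα = −(1900/4)×(+0.051) = -24.22 W m⁻².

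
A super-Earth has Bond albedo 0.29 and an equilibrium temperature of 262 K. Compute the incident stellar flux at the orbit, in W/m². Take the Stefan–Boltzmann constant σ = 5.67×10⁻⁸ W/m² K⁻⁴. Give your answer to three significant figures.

From S(1−α)/4 = σT⁴: S = 4σT⁴/(1−α).
The emitted flux is σT⁴ = 267.2 W/m².
S = 4·267.2/0.71 = 1505 W/m².

1510 W/m²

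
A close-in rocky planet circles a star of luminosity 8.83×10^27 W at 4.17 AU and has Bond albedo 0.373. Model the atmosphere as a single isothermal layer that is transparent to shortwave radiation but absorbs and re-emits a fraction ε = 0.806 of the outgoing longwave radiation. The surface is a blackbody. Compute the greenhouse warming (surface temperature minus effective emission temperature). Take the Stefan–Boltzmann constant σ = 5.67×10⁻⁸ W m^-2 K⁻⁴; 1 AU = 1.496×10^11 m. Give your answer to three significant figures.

Orbital distance: d = 4.17 AU = 6.238×10^11 m.
S = L/(4πd²) = 1806 W m^-2.
At the top of the atmosphere, σT_e⁴ = S(1−α)/4 = 283.0 W m^-2, giving T_e = 265.8 K.
Surface balance with a leaky layer gives σT_s⁴ = σT_e⁴·2/(2−ε), so T_s = T_e·[2/(2−0.806)]^(1/4) = 302.4 K.
The atmosphere warms the surface by 36.59 K.

36.6 kelvin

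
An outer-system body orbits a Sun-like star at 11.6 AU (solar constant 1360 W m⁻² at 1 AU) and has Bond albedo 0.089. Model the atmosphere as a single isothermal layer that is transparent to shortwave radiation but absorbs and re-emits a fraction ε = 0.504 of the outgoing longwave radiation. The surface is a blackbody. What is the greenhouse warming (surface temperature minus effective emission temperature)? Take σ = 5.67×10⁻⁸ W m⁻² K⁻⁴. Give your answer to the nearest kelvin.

6 kelvin

Irradiance scales as 1/d², so S = 1360 W m⁻² × (1/11.6)² = 10.11 W m⁻².
The planet radiates to space at T_e = [S(1−α)/(4σ)]^(1/4) = 79.82 K.
The surface balance (absorbed SW + ε·downward IR = σT_s⁴) with T_a⁴ = T_s⁴/2 reduces to T_s = T_e·[2/(2−ε)]^¼ = 85.83 K.
The atmosphere warms the surface by 6.010 K.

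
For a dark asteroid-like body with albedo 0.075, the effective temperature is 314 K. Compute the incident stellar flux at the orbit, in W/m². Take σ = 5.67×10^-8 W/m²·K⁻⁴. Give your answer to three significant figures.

2380 W/m²

Invert the energy balance for S: S = 4σT⁴/(1−α).
σT⁴ = 5.67×10⁻⁸·(314)⁴ = 551.2 W/m².
S = 4·551.2/0.925 = 2384 W/m².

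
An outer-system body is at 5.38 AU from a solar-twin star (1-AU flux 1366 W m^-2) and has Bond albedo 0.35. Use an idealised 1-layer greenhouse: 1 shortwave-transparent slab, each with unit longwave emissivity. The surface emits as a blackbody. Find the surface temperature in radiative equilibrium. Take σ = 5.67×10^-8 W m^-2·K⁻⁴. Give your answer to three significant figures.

Irradiance scales as 1/d², so S = 1366 W m^-2 × (1/5.38)² = 47.19 W m^-2.
The effective emission temperature is T_e = [S(1−α)/(4σ)]^¼ = 107.8 K.
Layer-by-layer balance gives σT_s⁴ = (N+1)σT_e⁴, so T_s = 2^¼·107.8 = 128.2 K.

128 kelvin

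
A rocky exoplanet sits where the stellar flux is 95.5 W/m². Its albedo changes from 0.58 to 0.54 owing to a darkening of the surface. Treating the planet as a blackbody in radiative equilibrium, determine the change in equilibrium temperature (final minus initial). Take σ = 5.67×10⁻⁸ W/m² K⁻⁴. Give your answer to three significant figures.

Before: T₁ = [95.50·0.42/(4σ)]^(1/4) = 115.3 K.
With α = 0.54, T₂ = 118.0 K.
ΔT = T₂ − T₁ = 2.653 K.

2.65 kelvin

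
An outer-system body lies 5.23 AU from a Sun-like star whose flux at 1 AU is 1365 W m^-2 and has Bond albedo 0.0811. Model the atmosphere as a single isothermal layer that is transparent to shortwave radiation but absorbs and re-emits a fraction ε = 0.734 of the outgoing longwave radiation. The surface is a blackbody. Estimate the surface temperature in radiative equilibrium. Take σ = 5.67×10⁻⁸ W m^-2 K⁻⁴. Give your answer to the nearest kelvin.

134 K

By the inverse-square law, S = 1365/5.23² = 49.90 W m^-2.
At the top of the atmosphere, σT_e⁴ = S(1−α)/4 = 11.46 W m^-2, giving T_e = 119.2 K.
For a single slab of emissivity ε, T_s⁴ = 2T_e⁴/(2−ε); thus T_s = 119.2·(1.58)^(1/4) = 133.7 K.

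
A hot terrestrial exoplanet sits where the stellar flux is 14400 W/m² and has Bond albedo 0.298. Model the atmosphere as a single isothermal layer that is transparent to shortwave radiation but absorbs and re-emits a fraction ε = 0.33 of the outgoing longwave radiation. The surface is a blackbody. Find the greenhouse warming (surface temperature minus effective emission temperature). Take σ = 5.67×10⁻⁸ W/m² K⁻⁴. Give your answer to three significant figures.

At the top of the atmosphere, σT_e⁴ = S(1−α)/4 = 2527 W/m², giving T_e = 459.5 K.
For a single slab of emissivity ε, T_s⁴ = 2T_e⁴/(2−ε); thus T_s = 459.5·(1.198)^(1/4) = 480.7 K.
The atmosphere warms the surface by 21.19 K.

21.2 kelvin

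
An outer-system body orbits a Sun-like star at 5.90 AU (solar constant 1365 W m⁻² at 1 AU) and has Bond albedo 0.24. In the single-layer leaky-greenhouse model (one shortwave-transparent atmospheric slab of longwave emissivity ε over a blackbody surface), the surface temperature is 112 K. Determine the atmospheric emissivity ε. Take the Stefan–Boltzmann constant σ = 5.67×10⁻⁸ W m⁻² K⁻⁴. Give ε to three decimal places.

Irradiance scales as 1/d², so S = 1365 W m⁻² × (1/5.90)² = 39.21 W m⁻².
Effective temperature: T_e = [S(1−α)/(4σ)]^(1/4) = 107.1 K.
Since (2−ε)/2 = (T_e/T_s)⁴ = 0.8351, ε = 0.3298.

0.330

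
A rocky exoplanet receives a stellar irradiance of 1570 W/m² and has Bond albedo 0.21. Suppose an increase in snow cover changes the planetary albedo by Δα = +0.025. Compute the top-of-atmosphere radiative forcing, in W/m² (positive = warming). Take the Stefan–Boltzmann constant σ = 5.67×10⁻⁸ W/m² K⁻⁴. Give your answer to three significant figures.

-9.81 W/m²

The change in absorbed flux is Δ[S(1−α)/4] = −SΔα/4 = -9.812 W/m².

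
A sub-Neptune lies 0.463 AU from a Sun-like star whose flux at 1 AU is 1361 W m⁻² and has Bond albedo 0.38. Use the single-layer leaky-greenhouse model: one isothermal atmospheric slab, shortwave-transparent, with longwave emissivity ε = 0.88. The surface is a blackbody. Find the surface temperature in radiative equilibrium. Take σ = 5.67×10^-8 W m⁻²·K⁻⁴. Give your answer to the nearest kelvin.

Irradiance scales as 1/d², so S = 1361 W m⁻² × (1/0.463)² = 6349 W m⁻².
The planet radiates to space at T_e = [S(1−α)/(4σ)]^(1/4) = 363.0 K.
Surface balance with a leaky layer gives σT_s⁴ = σT_e⁴·2/(2−ε), so T_s = T_e·[2/(2−0.88)]^(1/4) = 419.6 K.

420 K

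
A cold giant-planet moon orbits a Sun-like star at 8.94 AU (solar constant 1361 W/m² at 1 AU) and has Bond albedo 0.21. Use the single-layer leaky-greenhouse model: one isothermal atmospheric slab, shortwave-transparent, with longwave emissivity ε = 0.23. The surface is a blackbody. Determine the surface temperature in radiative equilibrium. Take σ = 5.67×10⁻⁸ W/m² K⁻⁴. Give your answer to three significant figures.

90.5 K

Flux at the orbit: S = 1361/(8.94)² = 17.03 W/m².
The planet radiates to space at T_e = [S(1−α)/(4σ)]^(1/4) = 87.76 K.
The surface balance (absorbed SW + ε·downward IR = σT_s⁴) with T_a⁴ = T_s⁴/2 reduces to T_s = T_e·[2/(2−ε)]^¼ = 90.48 K.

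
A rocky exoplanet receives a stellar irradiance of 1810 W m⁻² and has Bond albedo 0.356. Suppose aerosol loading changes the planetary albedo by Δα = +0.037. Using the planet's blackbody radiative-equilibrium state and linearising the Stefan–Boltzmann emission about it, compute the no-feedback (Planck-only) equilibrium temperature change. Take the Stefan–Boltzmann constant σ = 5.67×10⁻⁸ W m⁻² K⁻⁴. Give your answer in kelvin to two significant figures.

-3.8 kelvin

The baseline emission temperature is T_e = 267.8 K.
The change in absorbed flux is Δ[S(1−α)/4] = −SΔα/4 = -16.74 W m⁻².
The Planck feedback parameter is 4σT_e³ = 4.353 W m⁻²/K.
ΔT₀ = ΔF/λ_P = -16.74/4.353 = -3.85 K.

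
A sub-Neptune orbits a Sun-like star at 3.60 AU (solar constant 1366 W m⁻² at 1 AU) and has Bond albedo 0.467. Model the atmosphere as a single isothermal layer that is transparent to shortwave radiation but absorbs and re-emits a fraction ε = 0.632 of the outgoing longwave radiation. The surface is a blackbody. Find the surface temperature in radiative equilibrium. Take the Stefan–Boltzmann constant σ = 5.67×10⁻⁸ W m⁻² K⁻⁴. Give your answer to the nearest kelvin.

138 K

Flux at the orbit: S = 1366/(3.60)² = 105.4 W m⁻².
At the top of the atmosphere, σT_e⁴ = S(1−α)/4 = 14.04 W m⁻², giving T_e = 125.5 K.
For a single slab of emissivity ε, T_s⁴ = 2T_e⁴/(2−ε); thus T_s = 125.5·(1.462)^(1/4) = 137.9 K.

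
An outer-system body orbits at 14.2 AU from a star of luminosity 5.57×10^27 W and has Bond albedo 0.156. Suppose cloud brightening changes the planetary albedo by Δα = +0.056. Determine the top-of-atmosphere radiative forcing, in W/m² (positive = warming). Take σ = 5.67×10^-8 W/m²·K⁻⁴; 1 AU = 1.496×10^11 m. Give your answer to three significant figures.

-1.38 W/m²

d = 14.2 × 1.496×10^11 m = 2.124×10^12 m.
Spreading L over a sphere of radius d: S = 5.57×10^27/(4π·2.12×10^12²) = 98.22 W/m².
TOA radiative forcing: ΔF = −S·Δα/4 = −98.22·(+0.056)/4 = -1.375 W/m².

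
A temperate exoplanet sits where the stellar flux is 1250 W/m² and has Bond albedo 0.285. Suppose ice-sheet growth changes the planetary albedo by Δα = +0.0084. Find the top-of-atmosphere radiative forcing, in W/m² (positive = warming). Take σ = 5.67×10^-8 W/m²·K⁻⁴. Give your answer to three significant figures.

-2.62 W/m²

ΔF = −(S/4)Δα = −(1250/4)×(+0.0084) = -2.625 W/m².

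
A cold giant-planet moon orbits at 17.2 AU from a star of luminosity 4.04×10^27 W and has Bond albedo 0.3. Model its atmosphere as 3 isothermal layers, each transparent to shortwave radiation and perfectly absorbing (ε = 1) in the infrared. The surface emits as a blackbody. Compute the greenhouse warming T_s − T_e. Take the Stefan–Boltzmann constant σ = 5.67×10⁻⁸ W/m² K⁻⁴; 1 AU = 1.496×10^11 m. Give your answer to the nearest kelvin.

Orbital distance: d = 17.2 AU = 2.573×10^12 m.
S = L/(4πd²) = 48.56 W/m².
The effective emission temperature is T_e = [S(1−α)/(4σ)]^¼ = 110.6 K.
T_s = (N+1)^(1/4)·T_e = 156.5 K.
So the greenhouse effect raises the surface by 156.5 − 110.6 = 45.83 K.

46 kelvin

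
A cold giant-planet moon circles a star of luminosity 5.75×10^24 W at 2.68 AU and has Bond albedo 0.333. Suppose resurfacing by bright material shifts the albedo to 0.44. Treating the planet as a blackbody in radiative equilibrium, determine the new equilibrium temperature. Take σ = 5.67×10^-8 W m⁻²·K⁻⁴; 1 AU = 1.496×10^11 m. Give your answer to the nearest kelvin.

d = 2.68 × 1.496×10^11 m = 4.009×10^11 m.
Flux at the orbit: S = L/(4πd²) = 5.75×10^24/(4π·(4.01×10^11)²) = 2.847 W m⁻².
With the new albedo, S(1−α₂)/4 = 0.3985 W m⁻², so T₂ = 51.49 K.

51 K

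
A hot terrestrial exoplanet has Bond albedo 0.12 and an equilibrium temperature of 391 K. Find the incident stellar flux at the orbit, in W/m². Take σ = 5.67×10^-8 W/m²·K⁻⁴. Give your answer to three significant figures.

6020 W/m²

Invert the energy balance for S: S = 4σT⁴/(1−α).
The emitted flux is σT⁴ = 1325 W/m².
So S = 4×1325/(1−0.12) = 6024 W/m².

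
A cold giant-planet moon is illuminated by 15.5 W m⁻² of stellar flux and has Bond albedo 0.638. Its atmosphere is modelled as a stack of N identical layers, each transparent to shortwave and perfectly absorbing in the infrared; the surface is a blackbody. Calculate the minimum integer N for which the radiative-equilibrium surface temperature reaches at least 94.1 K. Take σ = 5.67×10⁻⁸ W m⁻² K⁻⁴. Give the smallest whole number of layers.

3

Top-of-atmosphere balance: σT_e⁴ = S(1−α)/4 = 1.403 W m⁻² → T_e = 70.53 K.
Since T_s⁴ = (N+1)T_e⁴, we need N ≥ (T_s/T_e)⁴ − 1 = 2.169.
The minimum whole number is N = 3.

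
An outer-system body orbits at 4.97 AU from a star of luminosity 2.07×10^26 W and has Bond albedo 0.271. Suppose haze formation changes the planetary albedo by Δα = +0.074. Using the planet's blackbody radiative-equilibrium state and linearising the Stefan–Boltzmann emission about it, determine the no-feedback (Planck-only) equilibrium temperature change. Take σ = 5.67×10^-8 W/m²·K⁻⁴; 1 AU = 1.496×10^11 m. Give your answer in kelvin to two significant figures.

Orbital distance: d = 4.97 AU = 7.435×10^11 m.
S = L/(4πd²) = 29.80 W/m².
The baseline emission temperature is T_e = 98.93 K.
ΔF = −(S/4)Δα = −(29.80/4)×(+0.074) = -0.5513 W/m².
The Planck feedback parameter is 4σT_e³ = 0.2196 W/m²/K.
Hence the no-feedback warming is ΔF/(4σT_e³) = -2.51 K.

-2.5 K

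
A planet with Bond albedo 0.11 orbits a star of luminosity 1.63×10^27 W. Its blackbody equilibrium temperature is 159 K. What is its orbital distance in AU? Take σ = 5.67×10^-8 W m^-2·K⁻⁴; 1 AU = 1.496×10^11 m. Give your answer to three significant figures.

5.97 AU

Energy balance gives S = 4σT⁴/(1−α) = 162.9 W m^-2.
Then d = [L/(4πS)]^(1/2) = 8.924×10^11 m, i.e. 5.965 AU.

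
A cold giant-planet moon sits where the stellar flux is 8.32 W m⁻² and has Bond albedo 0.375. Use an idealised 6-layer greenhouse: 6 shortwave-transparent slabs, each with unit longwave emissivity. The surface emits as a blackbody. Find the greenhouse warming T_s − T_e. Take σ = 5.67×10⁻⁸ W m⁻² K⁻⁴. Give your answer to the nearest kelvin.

OLR = S(1−α)/4 = 1.300 W m⁻²; the top layer radiates at T_e = 69.20 K.
T_s = (N+1)^(1/4)·T_e = 112.6 K.
So the greenhouse effect raises the surface by 112.6 − 69.20 = 43.36 K.

43 K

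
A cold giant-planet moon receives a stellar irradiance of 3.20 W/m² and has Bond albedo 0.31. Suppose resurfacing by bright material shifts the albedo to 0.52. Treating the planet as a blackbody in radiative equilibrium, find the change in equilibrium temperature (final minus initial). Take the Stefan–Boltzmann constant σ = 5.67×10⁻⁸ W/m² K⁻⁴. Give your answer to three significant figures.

-4.84 K

Before: T₁ = [3.200·0.69/(4σ)]^(1/4) = 55.86 K.
After:  T₂ = [3.200·0.48/(4σ)]^(1/4) = 51.01 K.
ΔT = T₂ − T₁ = -4.845 K.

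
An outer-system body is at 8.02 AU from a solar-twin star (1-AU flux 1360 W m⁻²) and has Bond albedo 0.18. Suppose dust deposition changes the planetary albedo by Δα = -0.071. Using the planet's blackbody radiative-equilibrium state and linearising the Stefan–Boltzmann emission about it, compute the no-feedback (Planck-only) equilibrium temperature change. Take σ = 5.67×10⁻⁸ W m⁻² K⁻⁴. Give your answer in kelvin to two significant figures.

2.0 kelvin

Flux at the orbit: S = 1360/(8.02)² = 21.14 W m⁻².
The baseline emission temperature is T_e = 93.51 K.
TOA radiative forcing: ΔF = −S·Δα/4 = −21.14·(-0.071)/4 = 0.3753 W m⁻².
The Planck feedback parameter is 4σT_e³ = 0.1854 W m⁻²/K.
ΔT₀ = ΔF/λ_P = 0.3753/0.1854 = 2.02 K.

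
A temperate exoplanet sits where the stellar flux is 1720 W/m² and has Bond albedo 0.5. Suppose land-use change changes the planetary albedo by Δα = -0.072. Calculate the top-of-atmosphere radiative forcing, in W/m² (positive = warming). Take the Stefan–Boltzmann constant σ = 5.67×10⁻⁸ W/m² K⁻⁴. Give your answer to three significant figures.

31.0 W/m²

The change in absorbed flux is Δ[S(1−α)/4] = −SΔα/4 = 30.96 W/m².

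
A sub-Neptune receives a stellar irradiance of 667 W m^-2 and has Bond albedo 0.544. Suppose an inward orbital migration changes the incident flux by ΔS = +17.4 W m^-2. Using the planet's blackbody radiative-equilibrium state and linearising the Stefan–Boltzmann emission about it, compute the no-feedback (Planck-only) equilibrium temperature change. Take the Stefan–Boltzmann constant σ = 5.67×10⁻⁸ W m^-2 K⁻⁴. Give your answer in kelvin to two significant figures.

1.2 kelvin

The baseline emission temperature is T_e = 191.4 K.
ΔF = Δ[S(1−α)]/4 = (1−0.544)·+17.4/4 = 1.984 W m^-2.
Linearising σT⁴ gives d(σT⁴)/dT = 4σT_e³ = 1.589 W m^-2 per K.
Hence the no-feedback warming is ΔF/(4σT_e³) = 1.25 K.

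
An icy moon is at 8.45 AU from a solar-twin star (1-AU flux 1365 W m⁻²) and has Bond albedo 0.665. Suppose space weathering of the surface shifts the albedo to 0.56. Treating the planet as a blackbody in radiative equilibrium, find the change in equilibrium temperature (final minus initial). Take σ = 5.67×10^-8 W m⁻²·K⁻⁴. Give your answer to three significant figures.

By the inverse-square law, S = 1365/8.45² = 19.12 W m⁻².
Before: T₁ = [19.12·0.335/(4σ)]^(1/4) = 72.90 K.
With α = 0.56, T₂ = 78.04 K.
ΔT = T₂ − T₁ = 5.142 K.

5.14 kelvin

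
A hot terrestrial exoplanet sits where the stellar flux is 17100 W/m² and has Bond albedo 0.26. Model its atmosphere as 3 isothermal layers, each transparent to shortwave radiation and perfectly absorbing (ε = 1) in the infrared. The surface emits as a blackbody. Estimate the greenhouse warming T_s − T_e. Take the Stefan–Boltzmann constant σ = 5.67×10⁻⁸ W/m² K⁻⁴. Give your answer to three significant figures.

OLR = S(1−α)/4 = 3164 W/m²; the top layer radiates at T_e = 486.0 K.
T_s = (N+1)^(1/4)·T_e = 687.3 K.
So the greenhouse effect raises the surface by 687.3 − 486.0 = 201.3 K.

201 K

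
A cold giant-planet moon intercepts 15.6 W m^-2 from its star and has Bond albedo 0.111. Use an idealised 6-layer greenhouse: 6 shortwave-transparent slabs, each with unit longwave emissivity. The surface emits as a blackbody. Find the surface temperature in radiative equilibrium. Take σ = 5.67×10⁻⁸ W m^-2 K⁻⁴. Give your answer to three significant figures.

The effective emission temperature is T_e = [S(1−α)/(4σ)]^¼ = 88.43 K.
Layer-by-layer balance gives σT_s⁴ = (N+1)σT_e⁴, so T_s = 7^¼·88.43 = 143.8 K.

144 kelvin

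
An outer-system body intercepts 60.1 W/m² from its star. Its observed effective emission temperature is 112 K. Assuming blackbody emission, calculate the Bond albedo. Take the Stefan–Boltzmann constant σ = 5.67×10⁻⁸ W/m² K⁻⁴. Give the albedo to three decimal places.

0.406

Rearranging the radiative balance, α = 1 − 4σT⁴/S.
σT⁴ = 8.922 W/m², so 4σT⁴ = 35.69 W/m².
Hence α = 1 − 35.69/60.10 = 0.4062.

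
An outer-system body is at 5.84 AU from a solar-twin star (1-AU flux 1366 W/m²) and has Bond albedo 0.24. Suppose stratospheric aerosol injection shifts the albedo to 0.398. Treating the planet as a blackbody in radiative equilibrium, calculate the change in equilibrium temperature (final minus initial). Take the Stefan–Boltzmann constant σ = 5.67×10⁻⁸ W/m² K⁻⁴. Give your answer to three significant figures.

Flux at the orbit: S = 1366/(5.84)² = 40.05 W/m².
Initial: T₁ = [S(1−0.24)/(4σ)]^(1/4) = 107.6 K.
Final:   T₂ = [S(1−0.398)/(4σ)]^(1/4) = 101.5 K.
ΔT = T₂ − T₁ = -6.092 K.

-6.09 K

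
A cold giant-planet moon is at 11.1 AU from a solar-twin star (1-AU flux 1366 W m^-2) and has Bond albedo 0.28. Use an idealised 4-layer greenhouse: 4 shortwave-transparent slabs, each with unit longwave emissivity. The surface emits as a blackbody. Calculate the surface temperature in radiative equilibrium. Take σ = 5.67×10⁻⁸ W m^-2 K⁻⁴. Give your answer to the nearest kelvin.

115 kelvin

Flux at the orbit: S = 1366/(11.1)² = 11.09 W m^-2.
Top-of-atmosphere balance: σT_e⁴ = S(1−α)/4 = 1.996 W m^-2 → T_e = 77.02 K.
Layer-by-layer balance gives σT_s⁴ = (N+1)σT_e⁴, so T_s = 5^¼·77.02 = 115.2 K.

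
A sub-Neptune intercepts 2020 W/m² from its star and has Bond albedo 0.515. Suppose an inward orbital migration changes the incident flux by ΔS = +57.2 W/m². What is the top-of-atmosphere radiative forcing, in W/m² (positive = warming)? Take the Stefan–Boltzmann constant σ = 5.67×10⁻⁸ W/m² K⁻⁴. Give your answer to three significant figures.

6.94 W/m²

TOA radiative forcing: ΔF = (1−α)ΔS/4 = 0.485·(+57.2)/4 = 6.936 W/m².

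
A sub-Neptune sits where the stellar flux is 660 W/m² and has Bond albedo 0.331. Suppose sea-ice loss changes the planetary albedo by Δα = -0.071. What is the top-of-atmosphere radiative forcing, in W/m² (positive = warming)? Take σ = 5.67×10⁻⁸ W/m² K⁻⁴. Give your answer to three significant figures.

11.7 W/m²

TOA radiative forcing: ΔF = −S·Δα/4 = −660.0·(-0.071)/4 = 11.71 W/m².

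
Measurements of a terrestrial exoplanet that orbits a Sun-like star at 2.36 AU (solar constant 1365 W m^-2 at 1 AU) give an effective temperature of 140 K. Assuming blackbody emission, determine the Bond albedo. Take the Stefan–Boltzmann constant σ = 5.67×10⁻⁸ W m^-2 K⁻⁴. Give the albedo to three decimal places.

0.644

Flux at the orbit: S = 1365/(2.36)² = 245.1 W m^-2.
Energy balance: S(1−α)/4 = σT⁴, so 1−α = 4σT⁴/S.
4σT⁴ = 4·5.67×10⁻⁸·(140)⁴ = 87.13 W m^-2.
1−α = 87.13/245.1 = 0.3555, so α = 0.6445.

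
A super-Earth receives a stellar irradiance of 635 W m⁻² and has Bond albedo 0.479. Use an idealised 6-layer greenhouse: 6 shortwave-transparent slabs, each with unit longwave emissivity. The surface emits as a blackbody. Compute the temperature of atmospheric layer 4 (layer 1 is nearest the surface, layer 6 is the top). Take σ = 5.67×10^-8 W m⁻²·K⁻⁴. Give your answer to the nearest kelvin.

257 K

OLR = S(1−α)/4 = 82.71 W m⁻²; the top layer radiates at T_e = 195.4 K.
The net upward flux σT_e⁴ is constant between every pair of levels, so T_k⁴ = (N+1−k)T_e⁴.
With k = 4: T_4 = (6+1−4)^¼·195.4 K = 257.2 K.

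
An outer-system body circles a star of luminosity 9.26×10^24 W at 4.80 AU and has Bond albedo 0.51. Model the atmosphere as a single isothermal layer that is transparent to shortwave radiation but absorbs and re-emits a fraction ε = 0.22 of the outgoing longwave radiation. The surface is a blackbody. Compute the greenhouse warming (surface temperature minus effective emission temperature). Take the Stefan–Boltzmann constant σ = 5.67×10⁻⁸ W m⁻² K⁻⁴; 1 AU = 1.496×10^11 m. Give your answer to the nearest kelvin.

d = 4.80 × 1.496×10^11 m = 7.181×10^11 m.
Flux at the orbit: S = L/(4πd²) = 9.26×10^24/(4π·(7.18×10^11)²) = 1.429 W m⁻².
Effective emission temperature (TOA balance): σT_e⁴ = S(1−α)/4 = 0.1751 W m⁻² → T_e = 41.92 K.
For a single slab of emissivity ε, T_s⁴ = 2T_e⁴/(2−ε); thus T_s = 41.92·(1.124)^(1/4) = 43.16 K.
T_s − T_e = 43.16 − 41.92 = 1.239 K.

1 K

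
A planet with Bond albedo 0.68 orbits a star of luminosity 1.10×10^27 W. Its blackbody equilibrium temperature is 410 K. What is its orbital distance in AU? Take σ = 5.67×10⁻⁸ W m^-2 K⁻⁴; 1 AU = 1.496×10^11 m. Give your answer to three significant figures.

0.442 AU

Energy balance gives S = 4σT⁴/(1−α) = 20030 W m^-2.
From L = 4πd²S, d = √(1.10×10^27/(4π·20030)) = 6.611×10^10 m = 0.4419 AU.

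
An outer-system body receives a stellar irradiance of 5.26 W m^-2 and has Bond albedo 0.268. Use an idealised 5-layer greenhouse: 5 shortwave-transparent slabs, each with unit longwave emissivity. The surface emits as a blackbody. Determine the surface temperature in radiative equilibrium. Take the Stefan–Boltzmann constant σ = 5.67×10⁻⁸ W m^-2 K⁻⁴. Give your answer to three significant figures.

100 K

OLR = S(1−α)/4 = 0.9626 W m^-2; the top layer radiates at T_e = 64.19 K.
Layer-by-layer balance gives σT_s⁴ = (N+1)σT_e⁴, so T_s = 6^¼·64.19 = 100.5 K.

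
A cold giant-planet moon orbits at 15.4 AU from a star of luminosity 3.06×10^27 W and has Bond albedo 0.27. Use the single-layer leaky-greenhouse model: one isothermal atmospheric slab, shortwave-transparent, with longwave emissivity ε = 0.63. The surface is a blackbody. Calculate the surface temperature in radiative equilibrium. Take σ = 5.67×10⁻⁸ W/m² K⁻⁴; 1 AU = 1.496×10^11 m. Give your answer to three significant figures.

121 K

Orbital distance: d = 15.4 AU = 2.304×10^12 m.
S = L/(4πd²) = 45.88 W/m².
The planet radiates to space at T_e = [S(1−α)/(4σ)]^(1/4) = 110.2 K.
Surface balance with a leaky layer gives σT_s⁴ = σT_e⁴·2/(2−ε), so T_s = T_e·[2/(2−0.63)]^(1/4) = 121.2 K.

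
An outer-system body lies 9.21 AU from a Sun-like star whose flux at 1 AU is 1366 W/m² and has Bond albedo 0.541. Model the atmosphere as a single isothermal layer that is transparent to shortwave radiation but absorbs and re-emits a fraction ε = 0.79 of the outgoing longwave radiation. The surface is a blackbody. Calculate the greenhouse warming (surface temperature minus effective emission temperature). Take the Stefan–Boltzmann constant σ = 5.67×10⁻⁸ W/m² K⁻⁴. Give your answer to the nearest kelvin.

10 kelvin

Irradiance scales as 1/d², so S = 1366 W/m² × (1/9.21)² = 16.10 W/m².
At the top of the atmosphere, σT_e⁴ = S(1−α)/4 = 1.848 W/m², giving T_e = 75.56 K.
The surface balance (absorbed SW + ε·downward IR = σT_s⁴) with T_a⁴ = T_s⁴/2 reduces to T_s = T_e·[2/(2−ε)]^¼ = 85.67 K.
Greenhouse warming: T_s − T_e = 10.11 K.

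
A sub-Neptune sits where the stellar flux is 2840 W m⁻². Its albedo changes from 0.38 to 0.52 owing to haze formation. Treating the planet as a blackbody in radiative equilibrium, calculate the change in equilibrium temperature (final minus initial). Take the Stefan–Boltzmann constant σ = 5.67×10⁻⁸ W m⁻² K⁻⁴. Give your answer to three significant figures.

-18.4 kelvin

Before: T₁ = [2840·0.62/(4σ)]^(1/4) = 296.8 K.
With α = 0.52, T₂ = 278.4 K.
Change: 278.4 − 296.8 = -18.40 K.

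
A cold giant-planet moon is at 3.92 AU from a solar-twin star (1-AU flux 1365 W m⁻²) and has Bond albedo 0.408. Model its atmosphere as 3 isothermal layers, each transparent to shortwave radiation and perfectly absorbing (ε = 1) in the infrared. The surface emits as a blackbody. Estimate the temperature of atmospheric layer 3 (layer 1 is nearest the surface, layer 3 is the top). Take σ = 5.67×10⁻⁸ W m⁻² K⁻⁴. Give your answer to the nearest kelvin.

Irradiance scales as 1/d², so S = 1365 W m⁻² × (1/3.92)² = 88.83 W m⁻².
OLR = S(1−α)/4 = 13.15 W m⁻²; the top layer radiates at T_e = 123.4 K.
The net upward flux σT_e⁴ is constant between every pair of levels, so T_k⁴ = (N+1−k)T_e⁴.
T_3 = (1)^(1/4)·123.4 = 123.4 K.

123 kelvin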